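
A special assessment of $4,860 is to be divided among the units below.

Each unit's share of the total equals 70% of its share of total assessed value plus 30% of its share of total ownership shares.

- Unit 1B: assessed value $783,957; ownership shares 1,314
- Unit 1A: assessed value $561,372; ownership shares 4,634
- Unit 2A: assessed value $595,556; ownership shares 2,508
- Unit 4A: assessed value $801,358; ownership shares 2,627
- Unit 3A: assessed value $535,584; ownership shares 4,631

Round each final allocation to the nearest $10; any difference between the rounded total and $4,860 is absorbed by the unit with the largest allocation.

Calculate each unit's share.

Unit 1B: $940; Unit 1A: $1,010; Unit 2A: $850; Unit 4A: $1,070; Unit 3A: $990

Totals — assessed value 3,277,827, ownership shares 15,714.
Composite weights (70% assessed value + 30% ownership shares): Unit 1B 0.1925; Unit 1A 0.2084; Unit 2A 0.1751; Unit 4A 0.2213; Unit 3A 0.2028.
Pro-rata amounts: Unit 1B 935.57; Unit 1A 1,012.60; Unit 2A 850.82; Unit 4A 1,075.46; Unit 3A 985.55.
After rounding ($10): Unit 1B $940; Unit 1A $1,010; Unit 2A $850; Unit 4A $1,080; Unit 3A $990. Sum = $4,870.
Difference $4,860 − $4,870 = −$10 applied to largest allocation (Unit 4A): Unit 4A becomes $1,070.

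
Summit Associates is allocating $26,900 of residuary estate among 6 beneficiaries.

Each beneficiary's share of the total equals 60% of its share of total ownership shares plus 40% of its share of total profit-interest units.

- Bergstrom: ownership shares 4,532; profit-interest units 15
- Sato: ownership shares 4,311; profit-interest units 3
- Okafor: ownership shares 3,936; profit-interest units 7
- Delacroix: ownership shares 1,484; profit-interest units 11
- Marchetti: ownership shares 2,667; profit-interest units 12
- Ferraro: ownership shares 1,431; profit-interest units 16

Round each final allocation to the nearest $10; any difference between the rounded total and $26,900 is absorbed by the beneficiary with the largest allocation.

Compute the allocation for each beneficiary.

Bergstrom: $6,510; Sato: $4,290; Okafor: $4,640; Delacroix: $3,150; Marchetti: $4,360; Ferraro: $3,950

Ownership shares total 18,361; profit-interest units total 64.
Composite weights (60% ownership shares + 40% profit-interest units): Bergstrom 0.2418; Sato 0.1596; Okafor 0.1724; Delacroix 0.1172; Marchetti 0.1622; Ferraro 0.1468.
Raw shares: Bergstrom 6,505.67; Sato 4,293.90; Okafor 4,636.76; Delacroix 3,153.87; Marchetti 4,361.89; Ferraro 3,947.90.
After rounding ($10): Bergstrom $6,510; Sato $4,290; Okafor $4,640; Delacroix $3,150; Marchetti $4,360; Ferraro $3,950. Sum = $26,900.
Rounded total matches; no reconciliation needed.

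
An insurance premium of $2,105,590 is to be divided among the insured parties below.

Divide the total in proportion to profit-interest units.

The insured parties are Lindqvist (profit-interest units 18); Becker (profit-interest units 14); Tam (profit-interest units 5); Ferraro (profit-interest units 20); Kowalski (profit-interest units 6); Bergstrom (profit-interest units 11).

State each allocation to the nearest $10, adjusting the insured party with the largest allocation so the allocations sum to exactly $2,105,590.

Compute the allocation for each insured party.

Lindqvist: $512,170; Becker: $398,350; Tam: $142,270; Ferraro: $569,090; Kowalski: $170,720; Bergstrom: $312,990

Total profit-interest units = 74.
Unrounded shares: Lindqvist 18/74 × $2,105,590 = 512,170.54; Becker 14/74 × $2,105,590 = 398,354.86; Tam 5/74 × $2,105,590 = 142,269.59; Ferraro 20/74 × $2,105,590 = 569,078.38; Kowalski 6/74 × $2,105,590 = 170,723.51; Bergstrom 11/74 × $2,105,590 = 312,993.11.
After rounding ($10): Lindqvist $512,170; Becker $398,350; Tam $142,270; Ferraro $569,080; Kowalski $170,720; Bergstrom $312,990. Sum = $2,105,580.
Difference $2,105,590 − $2,105,580 = +$10 applied to largest allocation (Ferraro): Ferraro becomes $569,090.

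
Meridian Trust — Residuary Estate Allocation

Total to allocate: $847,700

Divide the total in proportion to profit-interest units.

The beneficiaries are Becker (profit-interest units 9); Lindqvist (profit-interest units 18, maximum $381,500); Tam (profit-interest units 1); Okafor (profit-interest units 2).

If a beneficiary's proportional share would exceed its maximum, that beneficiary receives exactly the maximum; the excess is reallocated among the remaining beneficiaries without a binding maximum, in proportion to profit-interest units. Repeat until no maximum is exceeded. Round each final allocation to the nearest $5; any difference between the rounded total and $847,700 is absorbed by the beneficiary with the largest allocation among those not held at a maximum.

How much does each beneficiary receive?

Becker: $349,650 | Lindqvist: $381,500 | Tam: $38,850 | Okafor: $77,700

Sum of profit-interest units: 30.
Pro-rata shares before constraints: Becker 254,310.00; Lindqvist 508,620.00; Tam 28,256.67; Okafor 56,513.33.
Cap binds for Lindqvist ($381,500); residual $466,200 reallocated over remaining profit-interest units 12.
Redistributed shares: Becker 349,650.00 → $349,650; Tam 38,850.00 → $38,850; Okafor 77,700.00 → $77,700.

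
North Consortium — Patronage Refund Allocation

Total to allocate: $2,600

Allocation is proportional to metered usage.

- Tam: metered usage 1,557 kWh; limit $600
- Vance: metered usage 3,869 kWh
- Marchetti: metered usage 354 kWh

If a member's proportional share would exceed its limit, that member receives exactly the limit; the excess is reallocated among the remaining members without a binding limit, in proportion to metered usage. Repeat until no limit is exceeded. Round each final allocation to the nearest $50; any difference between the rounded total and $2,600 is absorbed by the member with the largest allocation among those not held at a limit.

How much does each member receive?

Tam: $600 · Vance: $1,850 · Marchetti: $150

Total metered usage = 5,780.
Proportional shares (ignoring caps): Tam 700.38; Vance 1,740.38; Marchetti 159.24.
Capped: Tam ($600); remaining pool $2,000 reallocated over remaining metered usage 4,223.
Redistributed shares: Vance 1,832.35 → $1,850; Marchetti 167.65 → $150.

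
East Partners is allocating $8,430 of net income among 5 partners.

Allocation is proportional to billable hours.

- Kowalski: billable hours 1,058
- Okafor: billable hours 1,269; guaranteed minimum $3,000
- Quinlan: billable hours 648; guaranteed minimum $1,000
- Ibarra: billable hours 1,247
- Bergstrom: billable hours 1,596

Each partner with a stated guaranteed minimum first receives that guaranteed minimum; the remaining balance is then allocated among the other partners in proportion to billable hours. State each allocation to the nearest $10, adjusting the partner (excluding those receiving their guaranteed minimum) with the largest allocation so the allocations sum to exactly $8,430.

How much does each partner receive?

Kowalski: $1,200; Okafor: $3,000; Quinlan: $1,000; Ibarra: $1,420; Bergstrom: $1,810

Guaranteed amounts: Okafor $3,000; Quinlan $1,000. Remaining pool $4,430.
Remaining pool split over remaining billable hours 3,901: Kowalski 1,201.47 → $1,200; Ibarra 1,416.10 → $1,420; Bergstrom 1,812.43 → $1,810.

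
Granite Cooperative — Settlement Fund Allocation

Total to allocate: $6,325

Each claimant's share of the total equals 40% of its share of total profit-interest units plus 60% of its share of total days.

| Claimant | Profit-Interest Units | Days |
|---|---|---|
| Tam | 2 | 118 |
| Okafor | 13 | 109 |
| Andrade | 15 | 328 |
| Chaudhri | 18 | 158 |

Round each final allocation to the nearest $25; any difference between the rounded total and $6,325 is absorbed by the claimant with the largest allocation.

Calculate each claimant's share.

Totals — profit-interest units 48, days 713.
Combined weights (40% profit-interest units + 60% days): Tam 0.1160; Okafor 0.2001; Andrade 0.4010; Chaudhri 0.2830.
Raw shares: Tam 733.48; Okafor 1,265.37; Andrade 2,536.43; Chaudhri 1,789.72.
After rounding ($25): Tam $725; Okafor $1,275; Andrade $2,525; Chaudhri $1,800. Sum = $6,325.
Rounded total matches; no reconciliation needed.

Tam: $725 | Okafor: $1,275 | Andrade: $2,525 | Chaudhri: $1,800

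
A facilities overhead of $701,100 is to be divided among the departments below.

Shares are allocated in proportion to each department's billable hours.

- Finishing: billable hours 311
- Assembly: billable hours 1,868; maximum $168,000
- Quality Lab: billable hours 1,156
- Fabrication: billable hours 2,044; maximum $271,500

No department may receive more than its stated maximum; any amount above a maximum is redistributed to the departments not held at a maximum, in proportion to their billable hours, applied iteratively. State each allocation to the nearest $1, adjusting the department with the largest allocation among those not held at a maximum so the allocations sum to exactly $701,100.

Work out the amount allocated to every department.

Total billable hours = 5,379.
Proportional shares (ignoring caps): Finishing 40,535.81; Assembly 243,475.52; Quality Lab 150,673.28; Fabrication 266,415.39.
Cap binds for Assembly ($168,000); remaining pool $533,100 reallocated over remaining billable hours 3,511.
Cap binds for Fabrication ($271,500); remaining pool $261,600 reallocated over remaining billable hours 1,467.
Remaining shares: Finishing 55,458.49 → $55,458; Quality Lab 206,141.51 → $206,142.

Finishing: $55,458; Assembly: $168,000; Quality Lab: $206,142; Fabrication: $271,500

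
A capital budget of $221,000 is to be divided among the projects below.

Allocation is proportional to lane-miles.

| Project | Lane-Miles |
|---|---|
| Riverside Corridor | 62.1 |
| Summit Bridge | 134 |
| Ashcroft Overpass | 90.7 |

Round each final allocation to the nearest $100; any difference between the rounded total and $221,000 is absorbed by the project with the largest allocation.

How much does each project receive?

Total lane-miles = 286.8.
Raw shares: Riverside Corridor 62.1/286.8 × $221,000 = 47,852.51; Summit Bridge 134/286.8 × $221,000 = 103,256.62; Ashcroft Overpass 90.7/286.8 × $221,000 = 69,890.86.
At nearest $100: Riverside Corridor $47,900; Summit Bridge $103,300; Ashcroft Overpass $69,900. Sum = $221,100.
Difference $221,000 − $221,100 = −$100 applied to largest allocation (Summit Bridge): Summit Bridge becomes $103,200.

Riverside Corridor: $47,900 · Summit Bridge: $103,200 · Ashcroft Overpass: $69,900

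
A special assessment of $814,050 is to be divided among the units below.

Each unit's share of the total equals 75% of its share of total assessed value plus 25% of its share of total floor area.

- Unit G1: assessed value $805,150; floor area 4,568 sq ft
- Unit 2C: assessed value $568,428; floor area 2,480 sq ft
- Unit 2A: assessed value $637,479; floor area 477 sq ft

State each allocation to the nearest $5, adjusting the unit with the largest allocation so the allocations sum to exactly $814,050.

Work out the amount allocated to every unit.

Totals — assessed value 2,011,057, floor area 7,525.
Composite weights (75% assessed value + 25% floor area): Unit G1 0.4520; Unit 2C 0.2944; Unit 2A 0.2536.
Proportional shares: Unit G1 367,976.65; Unit 2C 239,640.49; Unit 2A 206,432.87.
After rounding ($5): Unit G1 $367,975; Unit 2C $239,640; Unit 2A $206,435. Sum = $814,050.
Sum already equals the total — no adjustment.

Unit G1: $367,975; Unit 2C: $239,640; Unit 2A: $206,435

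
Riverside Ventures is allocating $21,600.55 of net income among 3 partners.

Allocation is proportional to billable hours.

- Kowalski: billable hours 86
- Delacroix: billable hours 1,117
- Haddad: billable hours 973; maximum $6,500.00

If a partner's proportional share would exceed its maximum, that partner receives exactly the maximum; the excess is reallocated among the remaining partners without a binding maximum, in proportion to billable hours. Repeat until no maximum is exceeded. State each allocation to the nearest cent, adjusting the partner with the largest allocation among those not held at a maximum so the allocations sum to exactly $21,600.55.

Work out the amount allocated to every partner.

Sum of billable hours: 2,176.
Pro-rata shares before constraints: Kowalski 853.6982; Delacroix 11,088.1500; Haddad 9,658.7018.
Capped: Haddad ($6,500.00); balance $15,100.55 reallocated over remaining billable hours 1,203.
Redistributed shares: Kowalski 1,079.5073 → $1,079.51; Delacroix 14,021.0427 → $14,021.04.

Kowalski: $1,079.51 · Delacroix: $14,021.04 · Haddad: $6,500.00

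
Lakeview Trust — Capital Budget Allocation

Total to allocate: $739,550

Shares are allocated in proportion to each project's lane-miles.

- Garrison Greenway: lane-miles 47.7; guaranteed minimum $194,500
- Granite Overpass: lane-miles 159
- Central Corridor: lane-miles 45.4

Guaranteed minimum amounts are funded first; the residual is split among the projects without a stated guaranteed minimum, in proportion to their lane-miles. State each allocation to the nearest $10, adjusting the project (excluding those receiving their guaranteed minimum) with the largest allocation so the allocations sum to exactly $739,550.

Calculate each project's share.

Fund the minimums — Garrison Greenway $194,500. Remaining pool $545,050.
Remaining pool split over remaining lane-miles 204.4: Granite Overpass 423,987.04 → $423,990; Central Corridor 121,062.96 → $121,060.

Garrison Greenway: $194,500 | Granite Overpass: $423,990 | Central Corridor: $121,060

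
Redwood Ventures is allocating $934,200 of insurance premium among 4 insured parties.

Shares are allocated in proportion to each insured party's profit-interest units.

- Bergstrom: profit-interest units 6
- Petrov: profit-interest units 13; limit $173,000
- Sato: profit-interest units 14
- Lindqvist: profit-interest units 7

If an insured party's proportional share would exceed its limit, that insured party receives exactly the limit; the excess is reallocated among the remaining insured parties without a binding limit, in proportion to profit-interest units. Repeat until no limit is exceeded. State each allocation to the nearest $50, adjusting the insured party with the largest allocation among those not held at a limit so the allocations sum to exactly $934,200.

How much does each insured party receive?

Profit-interest units total: 40.
Proportional shares (ignoring caps): Bergstrom 140,130.00; Petrov 303,615.00; Sato 326,970.00; Lindqvist 163,485.00.
Cap binds for Petrov ($173,000); balance $761,200 reallocated over remaining profit-interest units 27.
Shares after redistribution: Bergstrom 169,155.56 → $169,150; Sato 394,696.30 → $394,700; Lindqvist 197,348.15 → $197,350.

Bergstrom: $169,150 · Petrov: $173,000 · Sato: $394,700 · Lindqvist: $197,350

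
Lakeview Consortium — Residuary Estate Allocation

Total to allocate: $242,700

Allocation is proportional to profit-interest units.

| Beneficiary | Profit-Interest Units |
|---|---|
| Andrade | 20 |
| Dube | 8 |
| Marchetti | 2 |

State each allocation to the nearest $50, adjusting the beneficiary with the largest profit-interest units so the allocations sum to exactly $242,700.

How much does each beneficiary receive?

Profit-interest units total: 20 + 8 + 2 = 30.
Pro-rata amounts: Andrade 161,800.00; Dube 64,720.00; Marchetti 16,180.00.
Rounded to nearest $50: Andrade $161,800; Dube $64,700; Marchetti $16,200. Sum = $242,700.
Sum already equals the total — no adjustment.

Andrade: $161,800 | Dube: $64,700 | Marchetti: $16,200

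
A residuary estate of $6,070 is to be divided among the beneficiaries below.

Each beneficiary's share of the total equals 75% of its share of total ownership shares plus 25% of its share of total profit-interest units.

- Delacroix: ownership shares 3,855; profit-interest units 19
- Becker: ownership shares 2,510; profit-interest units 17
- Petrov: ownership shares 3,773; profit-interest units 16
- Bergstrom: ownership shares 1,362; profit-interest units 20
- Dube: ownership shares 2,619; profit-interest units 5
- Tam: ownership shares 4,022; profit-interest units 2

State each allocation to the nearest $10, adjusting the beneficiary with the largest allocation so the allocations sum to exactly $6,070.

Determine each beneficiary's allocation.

Totals — ownership shares 18,141, profit-interest units 79.
Blended shares (75% ownership shares + 25% profit-interest units): Delacroix 0.2195; Becker 0.1576; Petrov 0.2066; Bergstrom 0.1196; Dube 0.1241; Tam 0.1726.
Raw shares: Delacroix 1,332.38; Becker 956.44; Petrov 1,254.18; Bergstrom 725.97; Dube 753.28; Tam 1,047.74.
At nearest $10: Delacroix $1,330; Becker $960; Petrov $1,250; Bergstrom $730; Dube $750; Tam $1,050. Sum = $6,070.
Sum already equals the total — no adjustment.

Delacroix: $1,330; Becker: $960; Petrov: $1,250; Bergstrom: $730; Dube: $750; Tam: $1,050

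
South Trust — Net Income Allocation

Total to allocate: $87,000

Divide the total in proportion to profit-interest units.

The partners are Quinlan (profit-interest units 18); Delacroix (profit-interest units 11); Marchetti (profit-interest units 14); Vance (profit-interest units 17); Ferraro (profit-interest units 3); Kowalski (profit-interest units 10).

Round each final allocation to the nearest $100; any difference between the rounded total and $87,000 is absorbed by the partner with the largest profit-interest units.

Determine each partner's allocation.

Quinlan: $21,400 | Delacroix: $13,100 | Marchetti: $16,700 | Vance: $20,300 | Ferraro: $3,600 | Kowalski: $11,900

Total profit-interest units = 18 + 11 + 14 + 17 + 3 + 10 = 73.
Raw shares: Quinlan 21,452.05; Delacroix 13,109.59; Marchetti 16,684.93; Vance 20,260.27; Ferraro 3,575.34; Kowalski 11,917.81.
Rounded to nearest $100: Quinlan $21,500; Delacroix $13,100; Marchetti $16,700; Vance $20,300; Ferraro $3,600; Kowalski $11,900. Sum = $87,100.
Difference $87,000 − $87,100 = −$100 applied to largest profit-interest units (Quinlan): Quinlan becomes $21,400.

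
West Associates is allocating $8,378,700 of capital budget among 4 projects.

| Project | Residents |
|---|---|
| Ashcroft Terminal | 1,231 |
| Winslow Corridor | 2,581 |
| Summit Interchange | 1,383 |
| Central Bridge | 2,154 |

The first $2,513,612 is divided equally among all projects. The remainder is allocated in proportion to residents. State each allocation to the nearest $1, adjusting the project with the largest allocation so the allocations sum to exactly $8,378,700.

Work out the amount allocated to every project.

Equal tier: $2,513,612 ÷ 4 = $628,403 apiece.
Remainder $5,865,088 by residents (total 7,349): Ashcroft Terminal 982,436.16 → $982,436; Winslow Corridor 2,059,843.81 → $2,059,844; Summit Interchange 1,103,744.28 → $1,103,744; Central Bridge 1,719,063.76 → $1,719,064.
Totals: Ashcroft Terminal $628,403 + $982,436 = $1,610,839; Winslow Corridor $628,403 + $2,059,844 = $2,688,247; Summit Interchange $628,403 + $1,103,744 = $1,732,147; Central Bridge $628,403 + $1,719,064 = $2,347,467.

Ashcroft Terminal: $1,610,839 · Winslow Corridor: $2,688,247 · Summit Interchange: $1,732,147 · Central Bridge: $2,347,467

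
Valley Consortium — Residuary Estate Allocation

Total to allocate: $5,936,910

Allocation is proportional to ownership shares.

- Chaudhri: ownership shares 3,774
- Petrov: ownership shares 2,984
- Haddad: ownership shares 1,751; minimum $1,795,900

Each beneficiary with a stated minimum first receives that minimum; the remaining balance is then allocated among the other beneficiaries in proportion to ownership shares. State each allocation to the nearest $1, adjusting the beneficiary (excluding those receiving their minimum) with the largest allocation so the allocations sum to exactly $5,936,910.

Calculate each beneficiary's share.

Chaudhri: $2,312,544 | Petrov: $1,828,466 | Haddad: $1,795,900

Minimums first: Haddad $1,795,900. Residual $4,141,010.
Residual split over remaining ownership shares 6,758: Chaudhri 2,312,543.91 → $2,312,544; Petrov 1,828,466.09 → $1,828,466.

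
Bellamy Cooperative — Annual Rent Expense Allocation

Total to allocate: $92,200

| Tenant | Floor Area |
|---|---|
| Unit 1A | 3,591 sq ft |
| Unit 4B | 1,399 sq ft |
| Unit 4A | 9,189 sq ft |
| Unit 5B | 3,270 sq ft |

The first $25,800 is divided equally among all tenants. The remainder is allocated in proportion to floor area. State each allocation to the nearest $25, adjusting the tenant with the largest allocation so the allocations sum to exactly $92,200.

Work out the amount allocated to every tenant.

Unit 1A: $20,125; Unit 4B: $11,775; Unit 4A: $41,400; Unit 5B: $18,900

Equal tier: $25,800 ÷ 4 = $6,450 apiece.
Remainder $66,400 by floor area (total 17,449): Unit 1A 13,665.10 → $13,675; Unit 4B 5,323.72 → $5,325; Unit 4A 34,967.60 → $34,975; Unit 5B 12,443.58 → $12,450.
Rounding difference −$25 on remainder applied to Unit 4A.
Totals: Unit 1A $6,450 + $13,675 = $20,125; Unit 4B $6,450 + $5,325 = $11,775; Unit 4A $6,450 + $34,950 = $41,400; Unit 5B $6,450 + $12,450 = $18,900.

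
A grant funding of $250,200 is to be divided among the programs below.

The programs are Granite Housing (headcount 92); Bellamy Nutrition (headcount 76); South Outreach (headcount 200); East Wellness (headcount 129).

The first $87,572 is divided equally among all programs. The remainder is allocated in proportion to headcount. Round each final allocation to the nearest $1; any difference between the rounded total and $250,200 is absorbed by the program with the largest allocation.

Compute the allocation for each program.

Equal tier: $87,572 ÷ 4 = $21,893 apiece.
Remainder $162,628 by headcount (total 497): Granite Housing 30,104.18 → $30,104; Bellamy Nutrition 24,868.67 → $24,869; South Outreach 65,443.86 → $65,444; East Wellness 42,211.29 → $42,211.
Totals: Granite Housing $21,893 + $30,104 = $51,997; Bellamy Nutrition $21,893 + $24,869 = $46,762; South Outreach $21,893 + $65,444 = $87,337; East Wellness $21,893 + $42,211 = $64,104.

Granite Housing: $51,997 · Bellamy Nutrition: $46,762 · South Outreach: $87,337 · East Wellness: $64,104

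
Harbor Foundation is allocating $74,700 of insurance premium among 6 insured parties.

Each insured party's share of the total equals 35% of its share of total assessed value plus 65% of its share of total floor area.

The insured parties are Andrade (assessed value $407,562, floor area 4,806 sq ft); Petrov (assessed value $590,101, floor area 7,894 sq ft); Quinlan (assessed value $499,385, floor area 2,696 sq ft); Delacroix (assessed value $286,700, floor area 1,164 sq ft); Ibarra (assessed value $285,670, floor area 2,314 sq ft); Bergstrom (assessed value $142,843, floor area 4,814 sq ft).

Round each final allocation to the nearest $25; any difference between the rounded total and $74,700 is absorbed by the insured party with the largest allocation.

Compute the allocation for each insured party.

Andrade: $14,675; Petrov: $23,150; Quinlan: $11,425; Delacroix: $5,775; Ibarra: $8,125; Bergstrom: $11,550

Assessed value total 2,212,261; floor area total 23,688.
Combined weights (35% assessed value + 65% floor area): Andrade 0.1964; Petrov 0.3100; Quinlan 0.1530; Delacroix 0.0773; Ibarra 0.1087; Bergstrom 0.1547.
Proportional shares: Andrade 14,667.86; Petrov 23,154.85; Quinlan 11,428.03; Delacroix 5,774.22; Ibarra 8,119.29; Bergstrom 11,555.75.
Rounded to nearest $25: Andrade $14,675; Petrov $23,150; Quinlan $11,425; Delacroix $5,775; Ibarra $8,125; Bergstrom $11,550. Sum = $74,700.
Rounded total matches; no reconciliation needed.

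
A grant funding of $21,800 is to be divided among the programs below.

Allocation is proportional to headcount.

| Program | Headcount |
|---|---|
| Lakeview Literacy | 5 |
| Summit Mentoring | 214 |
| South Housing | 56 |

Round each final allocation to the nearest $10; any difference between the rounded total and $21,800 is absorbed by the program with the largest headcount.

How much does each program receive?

Lakeview Literacy: $400 · Summit Mentoring: $16,960 · South Housing: $4,440

Sum of headcount: 5 + 214 + 56 = 275.
Pro-rata amounts: Lakeview Literacy 396.36; Summit Mentoring 16,964.36; South Housing 4,439.27.
Rounded to nearest $10: Lakeview Literacy $400; Summit Mentoring $16,960; South Housing $4,440. Sum = $21,800.
Sum already equals the total — no adjustment.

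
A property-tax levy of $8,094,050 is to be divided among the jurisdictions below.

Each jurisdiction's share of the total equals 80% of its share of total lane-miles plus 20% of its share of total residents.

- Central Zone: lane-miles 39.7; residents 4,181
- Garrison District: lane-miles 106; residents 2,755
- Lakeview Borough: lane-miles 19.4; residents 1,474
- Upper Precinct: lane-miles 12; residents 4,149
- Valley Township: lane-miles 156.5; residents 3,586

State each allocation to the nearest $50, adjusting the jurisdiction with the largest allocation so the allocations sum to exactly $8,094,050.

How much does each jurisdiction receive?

Central Zone: $1,189,800 | Garrison District: $2,333,700 | Lakeview Borough: $524,350 | Upper Precinct: $648,950 | Valley Township: $3,397,250

Lane-miles total 333.6; residents total 16,145.
Composite weights (80% lane-miles + 20% residents): Central Zone 0.1470; Garrison District 0.2883; Lakeview Borough 0.0648; Upper Precinct 0.0802; Valley Township 0.4197.
Pro-rata amounts: Central Zone 1,189,800.76; Garrison District 2,333,715.80; Lakeview Borough 524,351.21; Upper Precinct 648,929.90; Valley Township 3,397,252.33.
After rounding ($50): Central Zone $1,189,800; Garrison District $2,333,700; Lakeview Borough $524,350; Upper Precinct $648,950; Valley Township $3,397,250. Sum = $8,094,050.
Sum already equals the total — no adjustment.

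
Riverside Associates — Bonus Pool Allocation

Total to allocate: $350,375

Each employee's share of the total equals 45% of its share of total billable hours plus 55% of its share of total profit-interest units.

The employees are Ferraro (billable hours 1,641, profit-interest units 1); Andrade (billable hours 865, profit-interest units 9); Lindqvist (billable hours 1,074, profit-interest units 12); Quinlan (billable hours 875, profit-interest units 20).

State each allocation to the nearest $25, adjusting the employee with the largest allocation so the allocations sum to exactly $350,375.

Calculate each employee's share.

Billable hours total 4,455; profit-interest units total 42.
Composite weights (45% billable hours + 55% profit-interest units): Ferraro 0.1789; Andrade 0.2052; Lindqvist 0.2656; Quinlan 0.3503.
Unrounded shares: Ferraro 62,665.55; Andrade 71,907.77; Lindqvist 93,069.31; Quinlan 122,732.37.
After rounding ($25): Ferraro $62,675; Andrade $71,900; Lindqvist $93,075; Quinlan $122,725. Sum = $350,375.
No rounding difference to absorb.

Ferraro: $62,675 · Andrade: $71,900 · Lindqvist: $93,075 · Quinlan: $122,725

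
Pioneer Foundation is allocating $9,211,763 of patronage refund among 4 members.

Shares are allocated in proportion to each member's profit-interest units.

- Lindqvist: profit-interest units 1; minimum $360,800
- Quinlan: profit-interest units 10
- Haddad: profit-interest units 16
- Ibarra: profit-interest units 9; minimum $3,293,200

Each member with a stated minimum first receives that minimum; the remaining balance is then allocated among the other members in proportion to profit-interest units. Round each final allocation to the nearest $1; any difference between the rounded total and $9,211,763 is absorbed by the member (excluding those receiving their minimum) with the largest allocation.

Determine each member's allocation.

Minimums first: Lindqvist $360,800; Ibarra $3,293,200. Balance $5,557,763.
Balance split over remaining profit-interest units 26: Quinlan 2,137,601.15 → $2,137,601; Haddad 3,420,161.85 → $3,420,162.

Lindqvist: $360,800; Quinlan: $2,137,601; Haddad: $3,420,162; Ibarra: $3,293,200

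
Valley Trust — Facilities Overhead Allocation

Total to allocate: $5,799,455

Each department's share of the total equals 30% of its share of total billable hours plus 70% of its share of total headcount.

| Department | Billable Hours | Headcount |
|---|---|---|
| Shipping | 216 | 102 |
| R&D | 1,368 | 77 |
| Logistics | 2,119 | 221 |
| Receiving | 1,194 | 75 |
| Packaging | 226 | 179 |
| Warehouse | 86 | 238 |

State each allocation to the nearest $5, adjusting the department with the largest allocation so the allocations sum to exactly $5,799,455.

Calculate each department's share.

Shipping: $536,360; R&D: $807,360; Logistics: $1,713,560; Receiving: $740,140; Packaging: $890,140; Warehouse: $1,111,895

Billable hours total 5,209; headcount total 892.
Blended shares (30% billable hours + 70% headcount): Shipping 0.0925; R&D 0.1392; Logistics 0.2955; Receiving 0.1276; Packaging 0.1535; Warehouse 0.1917.
Proportional shares: Shipping 536,361.73; R&D 807,357.93; Logistics 1,713,560.75; Receiving 740,138.63; Packaging 890,139.71; Warehouse 1,111,896.26.
At nearest $5: Shipping $536,360; R&D $807,360; Logistics $1,713,560; Receiving $740,140; Packaging $890,140; Warehouse $1,111,895. Sum = $5,799,455.
No rounding difference to absorb.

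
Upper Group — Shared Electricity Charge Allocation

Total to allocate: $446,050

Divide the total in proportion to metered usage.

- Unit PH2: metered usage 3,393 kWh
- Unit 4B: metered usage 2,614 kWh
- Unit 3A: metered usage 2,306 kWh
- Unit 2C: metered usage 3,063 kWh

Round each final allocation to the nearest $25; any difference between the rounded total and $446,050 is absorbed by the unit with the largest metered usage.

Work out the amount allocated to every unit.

Metered usage total: 3,393 + 2,614 + 2,306 + 3,063 = 11,376.
Pro-rata amounts: Unit PH2 133,038.65; Unit 4B 102,494.26; Unit 3A 90,417.66; Unit 2C 120,099.43.
At nearest $25: Unit PH2 $133,050; Unit 4B $102,500; Unit 3A $90,425; Unit 2C $120,100. Sum = $446,075.
Difference $446,050 − $446,075 = −$25 applied to largest metered usage (Unit PH2): Unit PH2 becomes $133,025.

Unit PH2: $133,025 | Unit 4B: $102,500 | Unit 3A: $90,425 | Unit 2C: $120,100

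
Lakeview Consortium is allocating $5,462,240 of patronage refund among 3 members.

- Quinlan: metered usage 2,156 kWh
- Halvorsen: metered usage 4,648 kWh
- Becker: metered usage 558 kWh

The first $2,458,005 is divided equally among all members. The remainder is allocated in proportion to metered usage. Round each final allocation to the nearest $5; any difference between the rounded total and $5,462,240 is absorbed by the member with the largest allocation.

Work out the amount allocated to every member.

Quinlan: $1,699,140; Halvorsen: $2,716,060; Becker: $1,047,040

First tranche $2,458,005 split equally: $819,335 each.
Remainder $3,004,235 by metered usage (total 7,362): Quinlan 879,805.85 → $879,805; Halvorsen 1,896,724.30 → $1,896,725; Becker 227,704.85 → $227,705.
Totals: Quinlan $819,335 + $879,805 = $1,699,140; Halvorsen $819,335 + $1,896,725 = $2,716,060; Becker $819,335 + $227,705 = $1,047,040.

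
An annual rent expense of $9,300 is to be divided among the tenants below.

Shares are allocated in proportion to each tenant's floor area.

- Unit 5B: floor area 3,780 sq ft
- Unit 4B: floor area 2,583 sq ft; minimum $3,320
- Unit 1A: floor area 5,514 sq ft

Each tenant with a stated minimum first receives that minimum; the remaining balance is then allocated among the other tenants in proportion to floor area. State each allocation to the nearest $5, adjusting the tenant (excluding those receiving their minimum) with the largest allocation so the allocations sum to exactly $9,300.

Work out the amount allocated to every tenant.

Minimums first: Unit 4B $3,320. Balance $5,980.
Balance split over remaining floor area 9,294: Unit 5B 2,432.15 → $2,430; Unit 1A 3,547.85 → $3,550.

Unit 5B: $2,430; Unit 4B: $3,320; Unit 1A: $3,550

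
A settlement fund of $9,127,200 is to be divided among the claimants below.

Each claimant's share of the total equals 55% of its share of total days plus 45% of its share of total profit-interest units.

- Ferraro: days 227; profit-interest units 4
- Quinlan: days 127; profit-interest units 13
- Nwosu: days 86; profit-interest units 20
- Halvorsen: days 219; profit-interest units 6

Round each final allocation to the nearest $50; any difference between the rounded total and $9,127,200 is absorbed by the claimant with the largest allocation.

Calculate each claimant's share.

Ferraro: $2,111,250; Quinlan: $2,209,150; Nwosu: $2,565,450; Halvorsen: $2,241,350

Totals — days 659, profit-interest units 43.
Combined weights (55% days + 45% profit-interest units): Ferraro 0.2313; Quinlan 0.2420; Nwosu 0.2811; Halvorsen 0.2456.
Pro-rata amounts: Ferraro 2,111,250.81; Quinlan 2,209,151.52; Nwosu 2,565,452.77; Halvorsen 2,241,344.89.
Rounded to nearest $50: Ferraro $2,111,250; Quinlan $2,209,150; Nwosu $2,565,450; Halvorsen $2,241,350. Sum = $9,127,200.
No rounding difference to absorb.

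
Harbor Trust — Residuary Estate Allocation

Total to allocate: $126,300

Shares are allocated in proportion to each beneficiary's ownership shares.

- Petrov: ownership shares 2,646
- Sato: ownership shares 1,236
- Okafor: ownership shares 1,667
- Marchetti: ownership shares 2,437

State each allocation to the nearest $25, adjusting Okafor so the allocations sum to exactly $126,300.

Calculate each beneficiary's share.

Combined ownership shares = 7,986.
Raw shares: Petrov 2,646/7,986 × $126,300 = 41,846.96; Sato 1,236/7,986 × $126,300 = 19,547.56; Okafor 1,667/7,986 × $126,300 = 26,363.90; Marchetti 2,437/7,986 × $126,300 = 38,541.59.
After rounding ($25): Petrov $41,850; Sato $19,550; Okafor $26,375; Marchetti $38,550. Sum = $126,325.
Difference $126,300 − $126,325 = −$25 applied to Okafor: Okafor becomes $26,350.

Petrov: $41,850; Sato: $19,550; Okafor: $26,350; Marchetti: $38,550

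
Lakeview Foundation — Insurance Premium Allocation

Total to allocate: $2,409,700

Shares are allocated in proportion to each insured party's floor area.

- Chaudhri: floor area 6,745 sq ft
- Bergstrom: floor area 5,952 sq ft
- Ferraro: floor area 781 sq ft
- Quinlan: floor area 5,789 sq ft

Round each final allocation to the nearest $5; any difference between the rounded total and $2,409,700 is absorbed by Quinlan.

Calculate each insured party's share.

Total floor area = 19,267.
Proportional shares: Chaudhri 6,745/19,267 × $2,409,700 = 843,588.86; Bergstrom 5,952/19,267 × $2,409,700 = 744,409.32; Ferraro 781/19,267 × $2,409,700 = 97,678.71; Quinlan 5,789/19,267 × $2,409,700 = 724,023.11.
Rounded to nearest $5: Chaudhri $843,590; Bergstrom $744,410; Ferraro $97,680; Quinlan $724,025. Sum = $2,409,705.
Difference $2,409,700 − $2,409,705 = −$5 applied to Quinlan: Quinlan becomes $724,020.

Chaudhri: $843,590; Bergstrom: $744,410; Ferraro: $97,680; Quinlan: $724,020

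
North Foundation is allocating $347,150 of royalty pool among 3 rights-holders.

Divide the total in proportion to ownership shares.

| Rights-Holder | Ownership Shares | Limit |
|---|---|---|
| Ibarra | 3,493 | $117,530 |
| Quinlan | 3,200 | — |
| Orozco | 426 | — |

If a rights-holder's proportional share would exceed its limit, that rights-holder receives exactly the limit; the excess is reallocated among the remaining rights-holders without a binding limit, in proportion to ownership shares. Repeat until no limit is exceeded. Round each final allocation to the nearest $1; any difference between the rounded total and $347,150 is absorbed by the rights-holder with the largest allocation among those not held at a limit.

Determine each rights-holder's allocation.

Ibarra: $117,530; Quinlan: $202,643; Orozco: $26,977

Combined ownership shares = 7,119.
Unconstrained shares: Ibarra 170,332.20; Quinlan 156,044.39; Orozco 20,773.41.
Capped: Ibarra ($117,530); residual $229,620 reallocated over remaining ownership shares 3,626.
Redistributed shares: Quinlan 202,643.13 → $202,643; Orozco 26,976.87 → $26,977.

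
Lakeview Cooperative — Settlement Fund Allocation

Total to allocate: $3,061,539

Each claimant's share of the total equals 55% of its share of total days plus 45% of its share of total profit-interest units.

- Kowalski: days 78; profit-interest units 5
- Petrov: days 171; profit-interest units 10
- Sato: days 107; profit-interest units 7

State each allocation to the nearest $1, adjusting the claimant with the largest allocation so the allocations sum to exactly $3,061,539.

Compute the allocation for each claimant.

Kowalski: $682,045 | Petrov: $1,435,037 | Sato: $944,457

Totals — days 356, profit-interest units 22.
Blended shares (55% days + 45% profit-interest units): Kowalski 0.2228; Petrov 0.4687; Sato 0.3085.
Unrounded shares: Kowalski 682,044.59; Petrov 1,435,037.77; Sato 944,456.64.
Rounded to nearest $1: Kowalski $682,045; Petrov $1,435,038; Sato $944,457. Sum = $3,061,540.
Difference $3,061,539 − $3,061,540 = −$1 applied to largest allocation (Petrov): Petrov becomes $1,435,037.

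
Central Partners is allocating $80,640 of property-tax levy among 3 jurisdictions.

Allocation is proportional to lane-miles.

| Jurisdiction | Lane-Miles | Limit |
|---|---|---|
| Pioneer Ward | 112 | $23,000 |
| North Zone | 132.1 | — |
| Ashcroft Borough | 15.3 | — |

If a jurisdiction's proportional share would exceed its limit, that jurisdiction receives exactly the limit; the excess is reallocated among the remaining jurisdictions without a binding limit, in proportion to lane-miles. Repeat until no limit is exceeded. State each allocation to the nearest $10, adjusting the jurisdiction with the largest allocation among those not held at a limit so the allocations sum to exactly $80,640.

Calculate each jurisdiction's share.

Combined lane-miles = 259.4.
Pro-rata shares before constraints: Pioneer Ward 34,817.58; North Zone 41,066.09; Ashcroft Borough 4,756.33.
Held at cap: Pioneer Ward ($23,000); remaining pool $57,640 reallocated over remaining lane-miles 147.4.
Shares after redistribution: North Zone 51,657.01 → $51,660; Ashcroft Borough 5,982.99 → $5,980.

Pioneer Ward: $23,000 · North Zone: $51,660 · Ashcroft Borough: $5,980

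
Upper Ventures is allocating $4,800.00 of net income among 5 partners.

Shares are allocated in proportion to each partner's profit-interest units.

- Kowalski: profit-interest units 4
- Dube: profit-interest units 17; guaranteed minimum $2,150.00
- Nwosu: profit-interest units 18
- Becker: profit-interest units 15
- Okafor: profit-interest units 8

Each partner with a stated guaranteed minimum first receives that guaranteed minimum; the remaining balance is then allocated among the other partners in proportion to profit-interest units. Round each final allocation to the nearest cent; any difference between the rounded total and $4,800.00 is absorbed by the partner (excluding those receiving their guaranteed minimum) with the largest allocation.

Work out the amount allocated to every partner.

Kowalski: $235.56 | Dube: $2,150.00 | Nwosu: $1,060.00 | Becker: $883.33 | Okafor: $471.11

Fund the minimums — Dube $2,150.00. Balance $2,650.00.
Balance split over remaining profit-interest units 45: Kowalski 235.5556 → $235.56; Nwosu 1,060.0000 → $1,060.00; Becker 883.3333 → $883.33; Okafor 471.1111 → $471.11.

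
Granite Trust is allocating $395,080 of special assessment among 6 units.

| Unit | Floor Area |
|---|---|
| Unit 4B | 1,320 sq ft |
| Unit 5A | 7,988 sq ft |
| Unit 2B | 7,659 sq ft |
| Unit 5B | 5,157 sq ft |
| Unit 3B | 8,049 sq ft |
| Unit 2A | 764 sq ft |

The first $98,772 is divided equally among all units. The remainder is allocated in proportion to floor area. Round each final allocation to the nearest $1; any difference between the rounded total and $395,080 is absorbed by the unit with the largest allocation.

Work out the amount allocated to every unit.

First tranche $98,772 split equally: $16,462 each.
Remainder $296,308 by floor area (total 30,937): Unit 4B 12,642.68 → $12,643; Unit 5A 76,507.36 → $76,507; Unit 2B 73,356.27 → $73,356; Unit 5B 49,392.65 → $49,393; Unit 3B 77,091.61 → $77,092; Unit 2A 7,317.43 → $7,317.
Totals: Unit 4B $16,462 + $12,643 = $29,105; Unit 5A $16,462 + $76,507 = $92,969; Unit 2B $16,462 + $73,356 = $89,818; Unit 5B $16,462 + $49,393 = $65,855; Unit 3B $16,462 + $77,092 = $93,554; Unit 2A $16,462 + $7,317 = $23,779.

Unit 4B: $29,105 | Unit 5A: $92,969 | Unit 2B: $89,818 | Unit 5B: $65,855 | Unit 3B: $93,554 | Unit 2A: $23,779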